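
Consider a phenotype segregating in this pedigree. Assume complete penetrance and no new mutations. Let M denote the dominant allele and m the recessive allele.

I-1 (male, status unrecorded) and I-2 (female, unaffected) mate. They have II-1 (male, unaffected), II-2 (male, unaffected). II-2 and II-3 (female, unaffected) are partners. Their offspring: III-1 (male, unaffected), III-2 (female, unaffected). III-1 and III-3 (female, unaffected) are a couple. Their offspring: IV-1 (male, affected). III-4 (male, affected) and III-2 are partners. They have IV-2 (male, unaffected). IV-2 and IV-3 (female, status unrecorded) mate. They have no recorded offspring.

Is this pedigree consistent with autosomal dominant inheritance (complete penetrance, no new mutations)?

No

Under autosomal dominant, IV-1 (affected, male) cannot arise from III-1 (unaffected) × III-3 (unaffected).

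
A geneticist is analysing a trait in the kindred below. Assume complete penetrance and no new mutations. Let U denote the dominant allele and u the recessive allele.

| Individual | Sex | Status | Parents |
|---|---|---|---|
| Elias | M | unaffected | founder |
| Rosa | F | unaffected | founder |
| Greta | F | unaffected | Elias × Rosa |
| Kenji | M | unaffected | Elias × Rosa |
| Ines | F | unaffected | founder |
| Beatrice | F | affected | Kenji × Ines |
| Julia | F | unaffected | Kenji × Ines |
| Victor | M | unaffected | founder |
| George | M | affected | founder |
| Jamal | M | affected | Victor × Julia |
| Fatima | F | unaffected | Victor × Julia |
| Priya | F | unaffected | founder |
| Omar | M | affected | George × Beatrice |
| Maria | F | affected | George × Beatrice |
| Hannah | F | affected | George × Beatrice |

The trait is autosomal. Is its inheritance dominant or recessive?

Kenji and Ines are both unaffected yet have an affected child Beatrice. Under dominance, an affected child requires at least one affected parent, so the trait cannot be dominant.

recessive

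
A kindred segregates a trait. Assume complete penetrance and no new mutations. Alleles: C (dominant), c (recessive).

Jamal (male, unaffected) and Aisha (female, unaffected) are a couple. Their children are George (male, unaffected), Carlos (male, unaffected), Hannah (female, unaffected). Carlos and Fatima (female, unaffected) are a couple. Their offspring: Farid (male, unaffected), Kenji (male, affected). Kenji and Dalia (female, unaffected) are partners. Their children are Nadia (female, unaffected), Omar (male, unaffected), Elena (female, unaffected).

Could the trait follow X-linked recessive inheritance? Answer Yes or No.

A consistent assignment under X-linked recessive exists: Jamal X^C Y, Aisha X^C X^C, George X^C Y, Carlos X^C Y, Hannah X^C X^C, Fatima X^C X^c, Farid X^C Y, Kenji X^c Y, Dalia X^C X^C, Nadia X^C X^c, Omar X^C Y, Elena X^C X^c.
In this assignment every recorded phenotype matches its genotype and every non-founder's genotype is obtainable from its parents' genotypes, so the pedigree is consistent.

Yes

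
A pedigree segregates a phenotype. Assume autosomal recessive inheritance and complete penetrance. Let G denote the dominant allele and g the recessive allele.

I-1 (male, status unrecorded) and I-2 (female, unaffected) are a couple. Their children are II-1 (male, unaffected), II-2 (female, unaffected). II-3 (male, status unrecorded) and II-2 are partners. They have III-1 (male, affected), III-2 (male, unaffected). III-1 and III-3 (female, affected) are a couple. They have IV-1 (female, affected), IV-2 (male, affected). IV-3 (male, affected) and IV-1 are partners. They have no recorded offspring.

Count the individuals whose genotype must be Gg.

1

Obligate heterozygotes: II-2 is unaffected so carries G and passed g to III-1 (gg), so II-2 is Gg.
Every other individual is either homozygous by phenotype or has at least one consistent homozygous assignment, so the count is 1.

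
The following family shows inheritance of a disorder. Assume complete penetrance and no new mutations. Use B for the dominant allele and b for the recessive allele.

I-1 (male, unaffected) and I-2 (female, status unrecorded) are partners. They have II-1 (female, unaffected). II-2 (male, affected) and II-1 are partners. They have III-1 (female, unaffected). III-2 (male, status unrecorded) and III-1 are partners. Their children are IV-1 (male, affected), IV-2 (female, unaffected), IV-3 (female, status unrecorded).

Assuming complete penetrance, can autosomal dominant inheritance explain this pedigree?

Yes

A consistent assignment under autosomal dominant exists: I-1 bb, I-2 Bb, II-1 bb, II-2 Bb, III-1 bb, III-2 Bb, IV-1 Bb, IV-2 bb, IV-3 Bb.
In this assignment every recorded phenotype matches its genotype and every non-founder's genotype is obtainable from its parents' genotypes, so the pedigree is consistent.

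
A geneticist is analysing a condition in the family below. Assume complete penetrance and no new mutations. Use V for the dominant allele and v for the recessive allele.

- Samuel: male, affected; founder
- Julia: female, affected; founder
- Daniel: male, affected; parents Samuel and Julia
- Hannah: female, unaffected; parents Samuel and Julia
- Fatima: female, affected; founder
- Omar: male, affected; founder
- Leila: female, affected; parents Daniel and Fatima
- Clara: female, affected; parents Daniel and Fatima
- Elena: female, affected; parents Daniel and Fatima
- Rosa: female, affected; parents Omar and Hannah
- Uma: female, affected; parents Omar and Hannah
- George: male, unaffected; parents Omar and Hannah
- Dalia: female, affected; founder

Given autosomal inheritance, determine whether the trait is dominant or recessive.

dominant

Samuel and Julia are both affected yet have an unaffected child Hannah. Under a recessive model two affected parents are homozygous and every child would be affected, so the trait cannot be recessive.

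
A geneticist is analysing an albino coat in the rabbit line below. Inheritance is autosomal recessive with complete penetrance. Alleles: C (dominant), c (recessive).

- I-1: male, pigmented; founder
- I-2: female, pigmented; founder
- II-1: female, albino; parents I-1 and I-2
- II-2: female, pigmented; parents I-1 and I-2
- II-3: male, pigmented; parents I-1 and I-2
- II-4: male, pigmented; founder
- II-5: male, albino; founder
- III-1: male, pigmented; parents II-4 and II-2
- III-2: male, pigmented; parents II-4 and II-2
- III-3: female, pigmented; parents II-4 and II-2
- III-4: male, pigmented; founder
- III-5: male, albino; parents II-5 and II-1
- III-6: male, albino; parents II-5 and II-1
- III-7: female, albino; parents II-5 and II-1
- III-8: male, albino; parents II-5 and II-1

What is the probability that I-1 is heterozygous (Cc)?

1

I-1 is pigmented so carries C and passed c to II-1 (cc), so I-1 is Cc, giving P(Cc) = 1.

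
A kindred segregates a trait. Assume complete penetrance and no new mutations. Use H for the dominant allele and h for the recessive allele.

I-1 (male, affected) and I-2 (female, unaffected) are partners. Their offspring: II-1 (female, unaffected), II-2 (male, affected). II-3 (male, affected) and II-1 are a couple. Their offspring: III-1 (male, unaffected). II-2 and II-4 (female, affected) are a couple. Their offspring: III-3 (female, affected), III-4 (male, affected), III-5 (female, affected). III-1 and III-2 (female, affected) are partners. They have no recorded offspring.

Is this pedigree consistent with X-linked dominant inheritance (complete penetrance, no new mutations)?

Under X-linked dominant, II-1 (unaffected, female) cannot arise from I-1 (affected) × I-2 (unaffected).

No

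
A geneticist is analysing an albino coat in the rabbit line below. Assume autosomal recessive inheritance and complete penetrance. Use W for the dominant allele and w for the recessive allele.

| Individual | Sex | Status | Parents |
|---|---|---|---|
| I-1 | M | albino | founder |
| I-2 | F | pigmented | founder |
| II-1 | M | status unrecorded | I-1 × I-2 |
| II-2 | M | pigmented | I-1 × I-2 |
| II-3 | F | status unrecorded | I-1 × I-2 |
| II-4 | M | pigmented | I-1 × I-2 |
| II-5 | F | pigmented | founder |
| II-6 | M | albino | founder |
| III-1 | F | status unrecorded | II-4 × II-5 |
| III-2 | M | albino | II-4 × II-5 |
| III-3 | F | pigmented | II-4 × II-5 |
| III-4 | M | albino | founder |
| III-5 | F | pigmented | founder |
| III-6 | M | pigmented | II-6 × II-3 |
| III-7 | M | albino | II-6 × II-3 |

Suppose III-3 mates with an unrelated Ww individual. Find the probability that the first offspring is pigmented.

5/6

II-4 is pigmented so carries W and received w from I-1 (ww), so II-4 is Ww.
II-5 is pigmented so carries W and passed w to III-2 (ww), so II-5 is Ww.
III-3 is a pigmented offspring of II-4 (Ww) × II-5 (Ww), whose cross gives 1/4 WW : 1/2 Ww : 1/4 ww; conditioning on being pigmented, III-3 is WW with probability 1/3, Ww with probability 2/3.
Summing over parental genotype combinations, P(offspring is pigmented) = 1/3·1 + 2/3·3/4 = 5/6.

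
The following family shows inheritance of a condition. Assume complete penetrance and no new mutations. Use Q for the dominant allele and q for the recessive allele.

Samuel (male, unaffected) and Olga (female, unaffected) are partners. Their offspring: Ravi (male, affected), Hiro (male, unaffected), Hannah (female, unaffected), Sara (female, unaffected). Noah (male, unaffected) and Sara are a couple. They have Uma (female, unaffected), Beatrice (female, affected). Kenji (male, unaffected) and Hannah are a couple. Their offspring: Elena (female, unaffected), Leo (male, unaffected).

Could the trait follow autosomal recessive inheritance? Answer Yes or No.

A consistent assignment under autosomal recessive exists: Samuel Qq, Olga Qq, Ravi qq, Hiro QQ, Hannah QQ, Sara Qq, Noah Qq, Kenji QQ, Uma QQ, Beatrice qq, Elena QQ, Leo QQ.
In this assignment every recorded phenotype matches its genotype and every non-founder's genotype is obtainable from its parents' genotypes, so the pedigree is consistent.

Yes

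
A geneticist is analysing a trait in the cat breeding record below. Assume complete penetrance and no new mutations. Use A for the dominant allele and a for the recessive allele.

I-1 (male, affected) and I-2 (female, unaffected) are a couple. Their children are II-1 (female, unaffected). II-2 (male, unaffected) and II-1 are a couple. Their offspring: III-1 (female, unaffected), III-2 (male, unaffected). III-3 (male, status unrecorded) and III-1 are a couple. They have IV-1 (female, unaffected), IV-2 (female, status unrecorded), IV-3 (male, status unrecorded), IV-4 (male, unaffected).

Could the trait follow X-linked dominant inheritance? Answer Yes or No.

Under X-linked dominant, II-1 (unaffected, female) cannot arise from I-1 (affected) × I-2 (unaffected).

No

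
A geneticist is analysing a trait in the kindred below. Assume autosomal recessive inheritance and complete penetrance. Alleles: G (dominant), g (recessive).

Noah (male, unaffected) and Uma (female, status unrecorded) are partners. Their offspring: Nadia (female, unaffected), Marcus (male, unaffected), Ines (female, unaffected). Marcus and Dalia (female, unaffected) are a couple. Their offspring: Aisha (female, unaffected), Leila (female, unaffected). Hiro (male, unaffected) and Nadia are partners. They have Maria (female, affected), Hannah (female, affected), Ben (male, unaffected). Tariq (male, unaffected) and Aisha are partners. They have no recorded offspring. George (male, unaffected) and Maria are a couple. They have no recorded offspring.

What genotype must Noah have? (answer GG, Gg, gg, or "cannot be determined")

Noah's phenotype allows GG or Gg, and no parent or child forces a single allele at both positions; consistent genotype assignments exist with Noah as GG or Gg.

cannot be determined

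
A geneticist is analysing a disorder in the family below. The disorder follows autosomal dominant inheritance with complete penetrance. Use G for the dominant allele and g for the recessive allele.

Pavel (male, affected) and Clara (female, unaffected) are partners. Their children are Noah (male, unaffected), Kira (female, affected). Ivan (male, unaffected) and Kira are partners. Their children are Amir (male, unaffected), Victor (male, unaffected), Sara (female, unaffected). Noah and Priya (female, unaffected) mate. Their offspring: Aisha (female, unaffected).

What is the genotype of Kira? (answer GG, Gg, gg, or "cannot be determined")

Gg

From phenotype alone, Kira is GG or Gg.
Kira is affected so carries G and received g from Clara (gg), so Kira is Gg.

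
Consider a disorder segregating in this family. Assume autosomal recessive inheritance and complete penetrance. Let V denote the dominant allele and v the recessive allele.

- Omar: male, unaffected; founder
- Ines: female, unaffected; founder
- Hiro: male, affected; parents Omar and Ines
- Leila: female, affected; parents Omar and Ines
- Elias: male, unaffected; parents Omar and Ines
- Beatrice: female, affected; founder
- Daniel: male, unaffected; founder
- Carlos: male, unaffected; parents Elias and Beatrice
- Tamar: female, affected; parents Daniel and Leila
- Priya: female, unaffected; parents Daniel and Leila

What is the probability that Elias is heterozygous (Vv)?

1/2

Omar is unaffected so carries V and passed v to Hiro (vv), so Omar is Vv.
Ines is unaffected so carries V and passed v to Hiro (vv), so Ines is Vv.
Their cross gives offspring ratios 1/4 VV : 1/2 Vv : 1/4 vv. Conditioning on Elias being unaffected, P(Vv) = 1/2 / 3/4 = 2/3 before taking Elias's own offspring into account.
Beatrice is affected, so Beatrice is vv.
Now use Elias's offspring. Probability of each recorded status — unaffected son Carlos: 1/2 if Elias is Vv, 1 if VV.
Bayes: P(Vv) = 2/3·1/2 / (2/3·1/2 + 1/3·1) = 1/2.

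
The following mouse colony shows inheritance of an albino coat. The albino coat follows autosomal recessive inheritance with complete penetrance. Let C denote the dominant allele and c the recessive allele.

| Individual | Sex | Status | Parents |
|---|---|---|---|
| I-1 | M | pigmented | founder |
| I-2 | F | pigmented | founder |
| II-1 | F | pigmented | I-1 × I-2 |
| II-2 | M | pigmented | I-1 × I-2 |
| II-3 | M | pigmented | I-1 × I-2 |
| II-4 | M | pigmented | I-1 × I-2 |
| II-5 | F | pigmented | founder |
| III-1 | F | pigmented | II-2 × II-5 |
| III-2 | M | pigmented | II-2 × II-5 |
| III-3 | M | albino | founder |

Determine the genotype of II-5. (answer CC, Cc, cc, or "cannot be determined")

cannot be determined

II-5's phenotype allows CC or Cc, and no parent or child forces a single allele at both positions; consistent genotype assignments exist with II-5 as CC or Cc.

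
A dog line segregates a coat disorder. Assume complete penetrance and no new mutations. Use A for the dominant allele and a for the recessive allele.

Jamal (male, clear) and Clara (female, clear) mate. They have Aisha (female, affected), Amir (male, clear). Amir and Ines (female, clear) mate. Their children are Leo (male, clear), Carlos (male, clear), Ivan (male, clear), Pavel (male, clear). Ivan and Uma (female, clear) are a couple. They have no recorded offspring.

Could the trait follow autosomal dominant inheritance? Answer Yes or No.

No

Under autosomal dominant, Aisha (affected, female) cannot arise from Jamal (clear) × Clara (clear).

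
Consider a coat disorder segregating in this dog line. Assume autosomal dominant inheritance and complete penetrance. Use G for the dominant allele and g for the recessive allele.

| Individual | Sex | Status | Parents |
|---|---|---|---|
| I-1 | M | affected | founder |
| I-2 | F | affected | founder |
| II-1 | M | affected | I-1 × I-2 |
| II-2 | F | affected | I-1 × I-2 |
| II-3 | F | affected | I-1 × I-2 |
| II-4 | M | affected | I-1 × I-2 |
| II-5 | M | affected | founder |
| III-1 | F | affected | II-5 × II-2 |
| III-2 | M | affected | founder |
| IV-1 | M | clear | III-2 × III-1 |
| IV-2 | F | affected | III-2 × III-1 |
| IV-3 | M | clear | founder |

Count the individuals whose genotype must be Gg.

2

Obligate heterozygotes: III-1 is affected so carries G and passed g to IV-1 (gg), so III-1 is Gg; III-2 is affected so carries G and passed g to IV-1 (gg), so III-2 is Gg.
Every other individual is either homozygous by phenotype or has at least one consistent homozygous assignment, so the count is 2.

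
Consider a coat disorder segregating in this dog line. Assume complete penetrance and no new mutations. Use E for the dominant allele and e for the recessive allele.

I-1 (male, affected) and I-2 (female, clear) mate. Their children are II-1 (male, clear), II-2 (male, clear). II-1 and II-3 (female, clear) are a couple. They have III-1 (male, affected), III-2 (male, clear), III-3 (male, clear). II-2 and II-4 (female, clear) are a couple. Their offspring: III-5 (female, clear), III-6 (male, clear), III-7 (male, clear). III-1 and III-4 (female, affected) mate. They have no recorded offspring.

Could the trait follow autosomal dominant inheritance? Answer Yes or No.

No

Under autosomal dominant, III-1 (affected, male) cannot arise from II-1 (clear) × II-3 (clear).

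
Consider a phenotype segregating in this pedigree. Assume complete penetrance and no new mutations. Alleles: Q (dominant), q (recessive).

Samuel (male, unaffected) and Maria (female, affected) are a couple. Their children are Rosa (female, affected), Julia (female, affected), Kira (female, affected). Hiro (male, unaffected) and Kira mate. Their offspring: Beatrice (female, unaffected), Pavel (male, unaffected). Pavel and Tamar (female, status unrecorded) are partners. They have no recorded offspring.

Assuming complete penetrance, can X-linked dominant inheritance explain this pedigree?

Yes

A consistent assignment under X-linked dominant exists: Samuel X^q Y, Maria X^Q X^Q, Rosa X^Q X^q, Julia X^Q X^q, Kira X^Q X^q, Hiro X^q Y, Beatrice X^q X^q, Pavel X^q Y, Tamar X^Q X^Q.
In this assignment every recorded phenotype matches its genotype and every non-founder's genotype is obtainable from its parents' genotypes, so the pedigree is consistent.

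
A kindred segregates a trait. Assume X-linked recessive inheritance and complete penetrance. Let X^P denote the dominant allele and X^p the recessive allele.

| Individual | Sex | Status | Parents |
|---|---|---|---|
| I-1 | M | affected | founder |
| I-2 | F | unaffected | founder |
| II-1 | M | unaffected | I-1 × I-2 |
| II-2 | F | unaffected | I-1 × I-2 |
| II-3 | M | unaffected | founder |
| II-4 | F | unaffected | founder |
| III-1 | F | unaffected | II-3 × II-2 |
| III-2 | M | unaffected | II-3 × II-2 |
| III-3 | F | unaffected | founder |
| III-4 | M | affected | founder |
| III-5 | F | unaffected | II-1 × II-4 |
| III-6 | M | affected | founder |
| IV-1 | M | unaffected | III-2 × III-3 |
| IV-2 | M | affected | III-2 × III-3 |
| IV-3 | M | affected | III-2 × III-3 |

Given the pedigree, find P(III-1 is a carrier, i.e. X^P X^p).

1/2

II-3 is unaffected, so II-3 is X^P Y.
II-2 is unaffected so carries P and received p from I-1 (X^p Y), so II-2 is X^P X^p.
Their cross gives offspring ratios 1/2 X^P X^P : 1/2 X^P X^p. Conditioning on III-1 being unaffected, P(X^P X^p) = 1/2 / 1 = 1/2.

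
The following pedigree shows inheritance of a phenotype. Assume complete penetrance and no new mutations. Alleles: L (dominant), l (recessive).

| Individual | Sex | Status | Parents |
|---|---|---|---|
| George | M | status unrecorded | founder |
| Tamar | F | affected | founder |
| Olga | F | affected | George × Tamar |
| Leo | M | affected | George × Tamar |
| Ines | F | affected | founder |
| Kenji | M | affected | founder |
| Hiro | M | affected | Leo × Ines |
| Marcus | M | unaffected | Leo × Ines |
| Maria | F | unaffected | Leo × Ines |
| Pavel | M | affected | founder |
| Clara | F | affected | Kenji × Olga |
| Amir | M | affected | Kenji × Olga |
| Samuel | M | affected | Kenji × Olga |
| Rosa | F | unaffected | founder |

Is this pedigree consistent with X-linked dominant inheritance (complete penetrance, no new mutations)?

Under X-linked dominant, Maria (unaffected, female) cannot arise from Leo (affected) × Ines (affected).

No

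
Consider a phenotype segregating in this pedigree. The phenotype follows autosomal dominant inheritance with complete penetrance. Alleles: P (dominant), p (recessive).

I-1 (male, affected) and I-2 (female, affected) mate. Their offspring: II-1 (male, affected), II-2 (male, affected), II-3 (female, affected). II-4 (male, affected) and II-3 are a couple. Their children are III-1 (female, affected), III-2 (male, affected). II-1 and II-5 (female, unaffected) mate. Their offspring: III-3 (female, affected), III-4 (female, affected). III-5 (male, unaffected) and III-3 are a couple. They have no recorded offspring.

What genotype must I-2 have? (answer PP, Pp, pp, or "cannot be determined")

cannot be determined

I-2's phenotype allows PP or Pp, and no parent or child forces a single allele at both positions; consistent genotype assignments exist with I-2 as PP or Pp.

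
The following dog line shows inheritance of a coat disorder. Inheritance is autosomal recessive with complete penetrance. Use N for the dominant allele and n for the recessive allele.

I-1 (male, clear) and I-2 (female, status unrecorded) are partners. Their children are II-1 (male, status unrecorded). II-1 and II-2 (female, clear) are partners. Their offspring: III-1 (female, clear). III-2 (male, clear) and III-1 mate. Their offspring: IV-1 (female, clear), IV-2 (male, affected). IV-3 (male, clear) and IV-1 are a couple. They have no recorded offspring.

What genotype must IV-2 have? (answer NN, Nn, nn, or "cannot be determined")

IV-2 is affected, so IV-2 is nn.

nn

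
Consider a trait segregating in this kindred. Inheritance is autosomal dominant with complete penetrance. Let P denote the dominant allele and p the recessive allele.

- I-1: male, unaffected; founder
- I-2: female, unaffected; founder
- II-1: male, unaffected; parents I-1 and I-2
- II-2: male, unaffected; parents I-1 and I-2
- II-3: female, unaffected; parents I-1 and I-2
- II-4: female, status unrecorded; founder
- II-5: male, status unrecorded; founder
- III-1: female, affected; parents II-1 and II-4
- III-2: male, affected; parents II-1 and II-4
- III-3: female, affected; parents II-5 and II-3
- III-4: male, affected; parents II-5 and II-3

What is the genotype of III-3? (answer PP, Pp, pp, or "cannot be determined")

Pp

From phenotype alone, III-3 is PP or Pp.
III-3 is affected so carries P and received p from II-3 (pp), so III-3 is Pp.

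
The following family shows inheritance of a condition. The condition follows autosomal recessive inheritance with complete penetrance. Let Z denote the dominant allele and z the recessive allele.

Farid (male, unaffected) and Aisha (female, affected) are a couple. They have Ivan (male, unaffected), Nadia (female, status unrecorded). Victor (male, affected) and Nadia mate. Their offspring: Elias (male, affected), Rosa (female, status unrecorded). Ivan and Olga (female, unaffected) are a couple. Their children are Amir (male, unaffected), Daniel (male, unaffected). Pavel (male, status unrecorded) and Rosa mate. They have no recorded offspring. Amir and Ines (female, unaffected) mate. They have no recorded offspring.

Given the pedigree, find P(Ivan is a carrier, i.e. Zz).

Ivan is unaffected so carries Z and received z from Aisha (zz), so Ivan is Zz, giving P(Zz) = 1.

1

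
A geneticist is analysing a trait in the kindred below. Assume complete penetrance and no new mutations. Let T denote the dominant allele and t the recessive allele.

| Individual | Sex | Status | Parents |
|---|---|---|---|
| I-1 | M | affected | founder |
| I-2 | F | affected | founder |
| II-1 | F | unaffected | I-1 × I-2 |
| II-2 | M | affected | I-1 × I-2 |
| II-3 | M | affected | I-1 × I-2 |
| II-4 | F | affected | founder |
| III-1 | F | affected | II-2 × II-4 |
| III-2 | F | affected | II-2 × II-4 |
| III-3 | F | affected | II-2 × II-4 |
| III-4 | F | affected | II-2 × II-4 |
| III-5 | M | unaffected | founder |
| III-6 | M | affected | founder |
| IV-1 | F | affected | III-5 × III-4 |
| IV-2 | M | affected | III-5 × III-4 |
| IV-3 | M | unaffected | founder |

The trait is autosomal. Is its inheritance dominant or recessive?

I-1 and I-2 are both affected yet have an unaffected child II-1. Under a recessive model two affected parents are homozygous and every child would be affected, so the trait cannot be recessive.

dominant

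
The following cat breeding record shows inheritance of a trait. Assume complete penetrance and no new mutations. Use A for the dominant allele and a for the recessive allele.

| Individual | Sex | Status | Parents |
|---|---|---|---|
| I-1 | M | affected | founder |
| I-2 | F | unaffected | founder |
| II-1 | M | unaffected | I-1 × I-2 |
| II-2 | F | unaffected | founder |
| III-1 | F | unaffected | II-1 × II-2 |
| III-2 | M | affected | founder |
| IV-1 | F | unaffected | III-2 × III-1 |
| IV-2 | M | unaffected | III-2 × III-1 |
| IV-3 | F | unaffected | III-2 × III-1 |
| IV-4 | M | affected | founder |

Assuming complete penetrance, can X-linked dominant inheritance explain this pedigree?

Under X-linked dominant, IV-1 (unaffected, female) cannot arise from III-2 (affected) × III-1 (unaffected).

No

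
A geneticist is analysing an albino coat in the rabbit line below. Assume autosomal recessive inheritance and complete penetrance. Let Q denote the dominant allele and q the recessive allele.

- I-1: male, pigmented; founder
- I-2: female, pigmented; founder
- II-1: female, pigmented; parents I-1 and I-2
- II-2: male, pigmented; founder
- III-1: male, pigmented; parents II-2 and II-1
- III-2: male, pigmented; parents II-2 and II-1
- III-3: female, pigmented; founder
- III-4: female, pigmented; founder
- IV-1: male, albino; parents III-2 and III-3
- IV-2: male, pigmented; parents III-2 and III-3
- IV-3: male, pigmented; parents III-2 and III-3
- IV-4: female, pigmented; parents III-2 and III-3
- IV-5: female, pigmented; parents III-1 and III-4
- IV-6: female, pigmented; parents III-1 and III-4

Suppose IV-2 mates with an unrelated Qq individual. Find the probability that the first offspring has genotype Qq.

1/2

III-2 is pigmented so carries Q and passed q to IV-1 (qq), so III-2 is Qq.
III-3 is pigmented so carries Q and passed q to IV-1 (qq), so III-3 is Qq.
IV-2 is a pigmented offspring of III-2 (Qq) × III-3 (Qq), whose cross gives 1/4 QQ : 1/2 Qq : 1/4 qq; conditioning on being pigmented, IV-2 is QQ with probability 1/3, Qq with probability 2/3.
Summing over parental genotype combinations, P(offspring has genotype Qq) = 1/3·1/2 + 2/3·1/2 = 1/2.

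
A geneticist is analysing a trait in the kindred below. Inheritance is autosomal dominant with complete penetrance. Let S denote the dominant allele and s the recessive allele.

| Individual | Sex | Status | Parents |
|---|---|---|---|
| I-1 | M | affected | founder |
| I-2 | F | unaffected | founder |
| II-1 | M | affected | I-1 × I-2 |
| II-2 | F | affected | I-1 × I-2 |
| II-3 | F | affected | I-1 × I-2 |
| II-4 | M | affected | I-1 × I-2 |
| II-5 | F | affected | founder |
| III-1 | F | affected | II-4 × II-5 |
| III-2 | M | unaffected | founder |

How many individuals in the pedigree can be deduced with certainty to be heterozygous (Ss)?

4

Obligate heterozygotes: II-1 is affected so carries S and received s from I-2 (ss), so II-1 is Ss; II-2 is affected so carries S and received s from I-2 (ss), so II-2 is Ss; II-3 is affected so carries S and received s from I-2 (ss), so II-3 is Ss; II-4 is affected so carries S and received s from I-2 (ss), so II-4 is Ss.
Every other individual is either homozygous by phenotype or has at least one consistent homozygous assignment, so the count is 4.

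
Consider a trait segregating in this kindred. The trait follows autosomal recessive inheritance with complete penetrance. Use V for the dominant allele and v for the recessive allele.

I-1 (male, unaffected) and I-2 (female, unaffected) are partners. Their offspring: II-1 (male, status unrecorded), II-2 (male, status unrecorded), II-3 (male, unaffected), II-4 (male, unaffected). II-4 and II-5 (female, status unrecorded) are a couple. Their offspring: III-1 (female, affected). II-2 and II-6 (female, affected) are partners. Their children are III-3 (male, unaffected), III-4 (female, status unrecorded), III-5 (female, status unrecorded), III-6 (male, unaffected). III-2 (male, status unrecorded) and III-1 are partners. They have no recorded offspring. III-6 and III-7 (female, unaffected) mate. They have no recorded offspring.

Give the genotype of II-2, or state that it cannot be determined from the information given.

cannot be determined

II-2's phenotype is unrecorded, and no parent or child forces a single allele at both positions; consistent genotype assignments exist with II-2 as VV or Vv.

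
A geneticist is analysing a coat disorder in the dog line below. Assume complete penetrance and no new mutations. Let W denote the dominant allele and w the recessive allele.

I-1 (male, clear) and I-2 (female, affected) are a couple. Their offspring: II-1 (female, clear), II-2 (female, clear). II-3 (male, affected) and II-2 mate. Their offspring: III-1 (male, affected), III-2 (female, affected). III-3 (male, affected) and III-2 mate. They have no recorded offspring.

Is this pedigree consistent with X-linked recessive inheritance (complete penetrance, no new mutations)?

A consistent assignment under X-linked recessive exists: I-1 X^W Y, I-2 X^w X^w, II-1 X^W X^w, II-2 X^W X^w, II-3 X^w Y, III-1 X^w Y, III-2 X^w X^w, III-3 X^w Y.
In this assignment every recorded phenotype matches its genotype and every non-founder's genotype is obtainable from its parents' genotypes, so the pedigree is consistent.

Yes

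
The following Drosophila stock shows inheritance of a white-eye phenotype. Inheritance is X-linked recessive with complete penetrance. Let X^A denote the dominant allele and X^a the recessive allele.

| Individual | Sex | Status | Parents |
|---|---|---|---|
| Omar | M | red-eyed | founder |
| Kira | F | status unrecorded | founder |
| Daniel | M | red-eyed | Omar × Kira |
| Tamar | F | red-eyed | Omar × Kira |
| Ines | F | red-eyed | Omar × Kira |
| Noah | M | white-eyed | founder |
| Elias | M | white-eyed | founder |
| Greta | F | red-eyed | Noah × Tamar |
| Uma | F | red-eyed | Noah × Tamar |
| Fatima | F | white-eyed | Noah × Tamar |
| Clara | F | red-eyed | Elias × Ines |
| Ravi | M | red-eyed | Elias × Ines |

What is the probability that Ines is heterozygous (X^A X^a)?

1/5

Omar is red-eyed, so Omar is X^A Y.
Kira passed A to Daniel (X^A Y) and passed a to Tamar (X^A X^a, whose A came from Omar), so Kira is X^A X^a.
Their cross gives offspring ratios 1/2 X^A X^A : 1/2 X^A X^a. Conditioning on Ines being red-eyed, P(X^A X^a) = 1/2 / 1 = 1/2 before taking Ines's own offspring into account.
Elias is white-eyed, so Elias is X^a Y.
Now use Ines's offspring. Probability of each recorded status — red-eyed daughter Clara: 1/2 if Ines is X^A X^a, 1 if X^A X^A; red-eyed son Ravi: 1/2 if Ines is X^A X^a, 1 if X^A X^A.
Bayes: P(X^A X^a) = 1/2·1/4 / (1/2·1/4 + 1/2·1) = 1/5.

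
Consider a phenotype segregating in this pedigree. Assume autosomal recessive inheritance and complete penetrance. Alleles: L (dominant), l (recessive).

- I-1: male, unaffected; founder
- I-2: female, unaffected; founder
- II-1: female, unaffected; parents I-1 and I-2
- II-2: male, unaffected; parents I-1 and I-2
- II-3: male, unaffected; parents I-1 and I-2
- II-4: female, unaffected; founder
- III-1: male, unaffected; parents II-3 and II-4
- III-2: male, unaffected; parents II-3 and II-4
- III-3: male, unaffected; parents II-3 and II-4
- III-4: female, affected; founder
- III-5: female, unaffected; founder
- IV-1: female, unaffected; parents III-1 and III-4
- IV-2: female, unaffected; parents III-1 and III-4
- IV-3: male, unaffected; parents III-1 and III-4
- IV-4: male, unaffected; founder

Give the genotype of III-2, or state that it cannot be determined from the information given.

cannot be determined

III-2's phenotype allows LL or Ll, and no parent or child forces a single allele at both positions; consistent genotype assignments exist with III-2 as LL or Ll.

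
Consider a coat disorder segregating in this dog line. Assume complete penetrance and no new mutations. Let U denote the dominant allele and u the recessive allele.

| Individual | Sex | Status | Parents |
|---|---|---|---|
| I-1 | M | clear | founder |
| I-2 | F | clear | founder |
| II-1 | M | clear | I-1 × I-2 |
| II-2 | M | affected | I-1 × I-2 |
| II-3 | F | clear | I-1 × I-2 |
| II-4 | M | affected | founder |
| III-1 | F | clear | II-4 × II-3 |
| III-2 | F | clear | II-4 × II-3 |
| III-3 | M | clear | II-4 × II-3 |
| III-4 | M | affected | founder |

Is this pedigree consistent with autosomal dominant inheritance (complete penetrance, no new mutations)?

Under autosomal dominant, II-2 (affected, male) cannot arise from I-1 (clear) × I-2 (clear).

No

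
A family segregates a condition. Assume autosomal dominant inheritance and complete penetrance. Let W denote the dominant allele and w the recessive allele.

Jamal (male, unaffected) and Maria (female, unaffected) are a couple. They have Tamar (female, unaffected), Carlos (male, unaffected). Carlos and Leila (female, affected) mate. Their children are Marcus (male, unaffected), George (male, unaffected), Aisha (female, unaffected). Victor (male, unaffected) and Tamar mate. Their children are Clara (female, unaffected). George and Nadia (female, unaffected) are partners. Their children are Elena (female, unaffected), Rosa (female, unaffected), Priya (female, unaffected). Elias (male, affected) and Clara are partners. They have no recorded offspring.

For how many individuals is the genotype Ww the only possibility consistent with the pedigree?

1

Obligate heterozygotes: Leila is affected so carries W and passed w to Marcus (ww), so Leila is Ww.
Every other individual is either homozygous by phenotype or has at least one consistent homozygous assignment, so the count is 1.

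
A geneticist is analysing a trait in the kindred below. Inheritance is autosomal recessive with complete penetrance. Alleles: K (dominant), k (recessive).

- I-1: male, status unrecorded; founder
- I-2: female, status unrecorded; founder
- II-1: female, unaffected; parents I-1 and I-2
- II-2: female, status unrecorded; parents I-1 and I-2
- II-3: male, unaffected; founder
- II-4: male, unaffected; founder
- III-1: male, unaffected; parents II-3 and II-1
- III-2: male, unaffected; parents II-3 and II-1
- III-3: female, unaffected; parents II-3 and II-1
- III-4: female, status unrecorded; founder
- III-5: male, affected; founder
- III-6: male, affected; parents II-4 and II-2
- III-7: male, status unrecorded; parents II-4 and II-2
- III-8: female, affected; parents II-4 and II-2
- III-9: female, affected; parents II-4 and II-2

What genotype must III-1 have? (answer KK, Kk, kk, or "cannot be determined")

cannot be determined

III-1's phenotype allows KK or Kk, and no parent or child forces a single allele at both positions; consistent genotype assignments exist with III-1 as KK or Kk.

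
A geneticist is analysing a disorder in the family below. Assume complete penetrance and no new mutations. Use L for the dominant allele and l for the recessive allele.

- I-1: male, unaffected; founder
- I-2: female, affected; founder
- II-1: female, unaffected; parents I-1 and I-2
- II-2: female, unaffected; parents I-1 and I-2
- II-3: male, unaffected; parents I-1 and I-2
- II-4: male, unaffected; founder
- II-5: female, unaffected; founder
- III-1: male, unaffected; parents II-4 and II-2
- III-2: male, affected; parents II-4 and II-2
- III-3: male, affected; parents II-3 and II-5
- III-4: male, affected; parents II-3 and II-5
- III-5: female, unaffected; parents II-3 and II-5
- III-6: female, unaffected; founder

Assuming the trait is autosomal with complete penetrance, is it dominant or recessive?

recessive

II-4 and II-2 are both unaffected yet have an affected child III-2. Under dominance, an affected child requires at least one affected parent, so the trait cannot be dominant.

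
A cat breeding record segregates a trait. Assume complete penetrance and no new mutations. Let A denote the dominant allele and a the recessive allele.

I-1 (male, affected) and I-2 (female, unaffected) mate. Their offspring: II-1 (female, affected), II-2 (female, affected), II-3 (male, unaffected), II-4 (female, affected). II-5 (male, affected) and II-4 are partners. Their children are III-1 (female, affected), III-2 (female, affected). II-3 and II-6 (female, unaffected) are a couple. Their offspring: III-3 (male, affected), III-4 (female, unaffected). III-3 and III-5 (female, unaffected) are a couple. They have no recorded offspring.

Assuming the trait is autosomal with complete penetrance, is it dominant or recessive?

recessive

II-3 and II-6 are both unaffected yet have an affected child III-3. Under dominance, an affected child requires at least one affected parent, so the trait cannot be dominant.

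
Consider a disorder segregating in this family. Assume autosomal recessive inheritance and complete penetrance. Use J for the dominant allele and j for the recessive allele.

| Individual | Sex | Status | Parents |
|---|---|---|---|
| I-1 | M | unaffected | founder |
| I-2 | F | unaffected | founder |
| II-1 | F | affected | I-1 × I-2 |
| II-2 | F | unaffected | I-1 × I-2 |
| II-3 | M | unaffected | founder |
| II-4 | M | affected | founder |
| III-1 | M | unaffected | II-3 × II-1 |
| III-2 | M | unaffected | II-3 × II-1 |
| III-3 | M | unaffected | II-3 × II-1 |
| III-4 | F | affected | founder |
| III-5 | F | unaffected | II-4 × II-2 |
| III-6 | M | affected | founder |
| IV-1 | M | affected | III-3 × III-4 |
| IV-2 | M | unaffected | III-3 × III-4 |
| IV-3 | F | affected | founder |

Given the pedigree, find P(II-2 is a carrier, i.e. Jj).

1/2

I-1 is unaffected so carries J and passed j to II-1 (jj), so I-1 is Jj.
I-2 is unaffected so carries J and passed j to II-1 (jj), so I-2 is Jj.
Their cross gives offspring ratios 1/4 JJ : 1/2 Jj : 1/4 jj. Conditioning on II-2 being unaffected, P(Jj) = 1/2 / 3/4 = 2/3 before taking II-2's own offspring into account.
II-4 is affected, so II-4 is jj.
Now use II-2's offspring. Probability of each recorded status — unaffected daughter III-5: 1/2 if II-2 is Jj, 1 if JJ.
Bayes: P(Jj) = 2/3·1/2 / (2/3·1/2 + 1/3·1) = 1/2.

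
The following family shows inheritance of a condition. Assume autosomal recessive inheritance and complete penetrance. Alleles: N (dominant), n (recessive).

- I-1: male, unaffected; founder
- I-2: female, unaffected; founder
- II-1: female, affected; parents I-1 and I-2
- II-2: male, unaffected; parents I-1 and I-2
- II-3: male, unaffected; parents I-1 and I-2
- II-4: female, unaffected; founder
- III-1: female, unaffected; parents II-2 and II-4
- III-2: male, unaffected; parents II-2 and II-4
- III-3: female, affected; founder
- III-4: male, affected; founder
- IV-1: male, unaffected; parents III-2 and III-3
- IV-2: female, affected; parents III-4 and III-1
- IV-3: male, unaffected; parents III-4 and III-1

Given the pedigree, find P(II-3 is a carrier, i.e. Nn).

I-1 is unaffected so carries N and passed n to II-1 (nn), so I-1 is Nn.
I-2 is unaffected so carries N and passed n to II-1 (nn), so I-2 is Nn.
Their cross gives offspring ratios 1/4 NN : 1/2 Nn : 1/4 nn. Conditioning on II-3 being unaffected, P(Nn) = 1/2 / 3/4 = 2/3.

2/3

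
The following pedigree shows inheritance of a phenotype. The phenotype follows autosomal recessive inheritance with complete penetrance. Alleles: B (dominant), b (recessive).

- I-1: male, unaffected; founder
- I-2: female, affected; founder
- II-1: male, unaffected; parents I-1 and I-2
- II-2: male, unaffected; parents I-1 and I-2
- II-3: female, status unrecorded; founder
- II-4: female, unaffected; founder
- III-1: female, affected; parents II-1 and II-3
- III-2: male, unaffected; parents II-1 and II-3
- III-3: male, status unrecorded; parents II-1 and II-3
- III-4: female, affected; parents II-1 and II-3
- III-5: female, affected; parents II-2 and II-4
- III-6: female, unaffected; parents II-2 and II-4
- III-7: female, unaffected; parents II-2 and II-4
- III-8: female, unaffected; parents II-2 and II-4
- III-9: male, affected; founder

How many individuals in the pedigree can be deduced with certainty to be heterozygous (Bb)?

3

Obligate heterozygotes: II-1 is unaffected so carries B and received b from I-2 (bb), so II-1 is Bb; II-2 is unaffected so carries B and received b from I-2 (bb), so II-2 is Bb; II-4 is unaffected so carries B and passed b to III-5 (bb), so II-4 is Bb.
Every other individual is either homozygous by phenotype or has at least one consistent homozygous assignment, so the count is 3.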